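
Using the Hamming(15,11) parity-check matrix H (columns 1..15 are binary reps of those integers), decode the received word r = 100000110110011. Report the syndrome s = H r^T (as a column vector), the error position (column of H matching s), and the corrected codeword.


s = (1, 1, 1, 0)^T, error position = 14, corrected codeword c = 100000110110001

Compute s = H r^T mod 2 one row at a time:
  s_1 = 1 + 0 + 1 + 1 + 0 + 0 + 1 + 1 = 5 ≡ 1 (mod 2).
  s_2 = 0 + 0 + 0 + 1 + 0 + 0 + 1 + 1 = 3 ≡ 1 (mod 2).
  s_3 = 0 + 0 + 0 + 1 + 1 + 1 + 1 + 1 = 5 ≡ 1 (mod 2).
  s_4 = 1 + 0 + 0 + 1 + 0 + 1 + 0 + 1 = 4 ≡ 0 (mod 2).
s = (1, 1, 1, 0)^T — this equals column 14 of H (binary 1110), so error is at position 14.
Correct: flip bit 14 of r = 100000110110011 to get c = 100000110110001.


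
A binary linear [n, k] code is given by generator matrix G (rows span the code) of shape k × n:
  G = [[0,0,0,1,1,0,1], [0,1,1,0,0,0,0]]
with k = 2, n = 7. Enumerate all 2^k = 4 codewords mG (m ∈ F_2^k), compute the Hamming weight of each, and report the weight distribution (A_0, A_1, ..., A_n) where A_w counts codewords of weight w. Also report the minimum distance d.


Weight distribution: A_0 = 1, A_2 = 1, A_3 = 1, A_5 = 1. Minimum distance d = 2.

Enumerate all 2^2 = 4 messages m ∈ F_2^2.
For each, compute codeword c = mG in F_2^7, then tally its weight.
  m = 00 → c = 0000000, weight = 0.
  m = 10 → c = 0001101, weight = 3.
  m = 01 → c = 0110000, weight = 2.
  m = 11 → c = 0111101, weight = 5.
Tally weights:
  weight 0: 1 codewords.
  weight 2: 1 codewords.
  weight 3: 1 codewords.
  weight 5: 1 codewords.
Minimum distance d = smallest w > 0 with A_w > 0 = 2.
Sanity: Σ A_w = 4 = 2^2 = 4 ✓.


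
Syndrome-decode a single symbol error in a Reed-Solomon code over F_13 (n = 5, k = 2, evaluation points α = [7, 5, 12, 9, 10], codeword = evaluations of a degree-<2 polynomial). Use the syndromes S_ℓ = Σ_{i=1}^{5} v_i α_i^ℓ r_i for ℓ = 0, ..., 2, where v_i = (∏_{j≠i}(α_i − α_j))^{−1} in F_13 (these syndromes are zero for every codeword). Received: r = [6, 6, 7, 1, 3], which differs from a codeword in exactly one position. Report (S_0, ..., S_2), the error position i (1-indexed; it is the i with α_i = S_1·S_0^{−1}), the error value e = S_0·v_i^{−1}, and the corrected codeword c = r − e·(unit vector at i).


S = (7, 10, 5), error at position 1, error magnitude e = 9, c = [10, 6, 7, 1, 3].

Step 1: column multipliers v_i = (∏_{j≠i}(α_i − α_j))^{−1} mod 13.
  i = 1 (α = 7): (7−5)(7−12)(7−9)(7−10) = 2·(−5)·(−2)·(−3) = −60 ≡ 5, so v_1 = 5^{−1} = 8 (mod 13).
  i = 2 (α = 5): (5−7)(5−12)(5−9)(5−10) = (−2)·(−7)·(−4)·(−5) = 280 ≡ 7, so v_2 = 7^{−1} = 2 (mod 13).
  i = 3 (α = 12): (12−7)(12−5)(12−9)(12−10) = 5·7·3·2 = 210 ≡ 2, so v_3 = 2^{−1} = 7 (mod 13).
  i = 4 (α = 9): (9−7)(9−5)(9−12)(9−10) = 2·4·(−3)·(−1) = 24 ≡ 11, so v_4 = 11^{−1} = 6 (mod 13).
  i = 5 (α = 10): (10−7)(10−5)(10−12)(10−9) = 3·5·(−2)·1 = −30 ≡ 9, so v_5 = 9^{−1} = 3 (mod 13).
  v = [8, 2, 7, 6, 3].
Step 2: syndromes of r = [6, 6, 7, 1, 3] (all sums mod 13).
  S_0 = Σ v_i r_i = 8·6 + 2·6 + 7·7 + 6·1 + 3·3 = 124 ≡ 7.
  S_1 = Σ v_i α_i r_i = 8·7·6 + 2·5·6 + 7·12·7 + 6·9·1 + 3·10·3 = 1128 ≡ 10.
  α_i^2 mod 13 = [10, 12, 1, 3, 9].
  S_2 = Σ v_i α_i^2 r_i = 8·10·6 + 2·12·6 + 7·1·7 + 6·3·1 + 3·9·3 = 772 ≡ 5.
  S = (7, 10, 5) ≠ 0, so r is not a codeword (an error is present).
Step 3: locate the error. For a single error e at position i, S_ℓ = v_i·e·α_i^ℓ, so α_err = S_1/S_0.
  S_0^{−1} = 7^{−1} = 2 (mod 13), so α_err = 10·2 = 20 ≡ 7 = α_1. Error position i = 1.
  Consistency check: S_2/S_1 = 5·4 = 20 ≡ 7 = α_err ✓ (single-error assumption holds).
Step 4: error magnitude e = S_0/v_1 = S_0·∏_{j≠1}(α_1 − α_j) = 7·5 = 35 ≡ 9 (mod 13).
Step 5: correct position 1: c_1 = r_1 − e = 6 − 9 ≡ 10 (mod 13). Hence c = [10, 6, 7, 1, 3].
  Check: interpolating c through the α_i gives m(x) = 9 + 2·x (degree < 2) with m(α_i) = c_i for every i, so c is indeed a codeword.


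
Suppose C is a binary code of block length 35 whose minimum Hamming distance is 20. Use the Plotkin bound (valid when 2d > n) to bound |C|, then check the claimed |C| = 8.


Plotkin bound M ≤ 8; given |C| = 8 ≤ bound (satisfied).

Check applicability: 2d = 40, n = 35.
2d − n = 5 > 0, so Plotkin applies.
Compute d/(2d−n) = 20/5 ≈ 4.0000.
⌊d/(2d−n)⌋ = 4.
Plotkin bound: M ≤ 2·4 = 8.
Given |C| = 8, check: satisfied.
This |C| is at the Plotkin bound.


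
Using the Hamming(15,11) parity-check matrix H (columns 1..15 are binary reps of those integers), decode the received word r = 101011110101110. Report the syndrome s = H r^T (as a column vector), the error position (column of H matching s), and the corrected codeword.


s = (1, 0, 1, 1)^T, error position = 11, corrected codeword c = 101011110111110

Compute s = H r^T mod 2 one row at a time:
  s_1 = 1 + 0 + 1 + 0 + 1 + 1 + 1 + 0 = 5 ≡ 1 (mod 2).
  s_2 = 0 + 1 + 1 + 1 + 1 + 1 + 1 + 0 = 6 ≡ 0 (mod 2).
  s_3 = 0 + 1 + 1 + 1 + 1 + 0 + 1 + 0 = 5 ≡ 1 (mod 2).
  s_4 = 1 + 1 + 1 + 1 + 0 + 0 + 1 + 0 = 5 ≡ 1 (mod 2).
s = (1, 0, 1, 1)^T — this equals column 11 of H (binary 1011), so error is at position 11.
Correct: flip bit 11 of r = 101011110101110 to get c = 101011110111110.


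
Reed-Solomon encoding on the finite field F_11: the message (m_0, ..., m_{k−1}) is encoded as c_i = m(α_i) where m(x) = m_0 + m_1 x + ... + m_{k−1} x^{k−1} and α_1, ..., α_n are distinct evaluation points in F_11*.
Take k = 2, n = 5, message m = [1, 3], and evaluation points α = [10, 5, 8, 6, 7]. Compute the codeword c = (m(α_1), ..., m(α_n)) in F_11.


c = [9, 5, 3, 8, 0]

Message polynomial: m(x) = 1 + 3·x (mod 11).
For each evaluation point α_i, compute m(α_i) mod 11:
  α_1 = 10: Horner steps 3 → 9, so m(10) = 9.
  α_2 = 5: Horner steps 3 → 5, so m(5) = 5.
  α_3 = 8: Horner steps 3 → 3, so m(8) = 3.
  α_4 = 6: Horner steps 3 → 8, so m(6) = 8.
  α_5 = 7: Horner steps 3 → 0, so m(7) = 0.
Codeword c = [9, 5, 3, 8, 0] ∈ F_11^5.


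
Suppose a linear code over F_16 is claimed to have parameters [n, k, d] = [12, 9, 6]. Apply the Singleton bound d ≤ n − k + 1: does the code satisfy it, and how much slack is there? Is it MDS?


Singleton RHS = n − k + 1 = 4, slack = -2, bound violated (no such code; not MDS).

Singleton bound: d ≤ n − k + 1.
Here n = 12, k = 9, so n − k + 1 = 4.
Given d = 6, check d ≤ 4: NO.
Slack = (n − k + 1) − d = -2.
The slack is negative: d = 6 exceeds n − k + 1 = 4 by 2, so the Singleton bound is violated and no linear [12, 9, 6]_16 code can exist. In particular it is not MDS (MDS requires d = n − k + 1 exactly).
Description: the claimed parameters are [12, 9, 6]_16; such a code would be impossible (violates the Singleton bound).


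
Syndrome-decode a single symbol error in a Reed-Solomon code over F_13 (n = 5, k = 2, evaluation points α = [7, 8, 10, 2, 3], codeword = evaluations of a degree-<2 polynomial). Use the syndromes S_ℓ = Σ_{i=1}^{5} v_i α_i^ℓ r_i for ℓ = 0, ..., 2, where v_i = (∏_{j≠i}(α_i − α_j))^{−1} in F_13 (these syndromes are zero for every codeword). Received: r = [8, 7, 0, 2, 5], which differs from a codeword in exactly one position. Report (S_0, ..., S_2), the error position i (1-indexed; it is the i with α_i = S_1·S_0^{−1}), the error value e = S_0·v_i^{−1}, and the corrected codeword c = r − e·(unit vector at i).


S = (7, 10, 5), error at position 1, error magnitude e = 4, c = [4, 7, 0, 2, 5].

Step 1: column multipliers v_i = (∏_{j≠i}(α_i − α_j))^{−1} mod 13.
  i = 1 (α = 7): (7−8)(7−10)(7−2)(7−3) = (−1)·(−3)·5·4 = 60 ≡ 8, so v_1 = 8^{−1} = 5 (mod 13).
  i = 2 (α = 8): (8−7)(8−10)(8−2)(8−3) = 1·(−2)·6·5 = −60 ≡ 5, so v_2 = 5^{−1} = 8 (mod 13).
  i = 3 (α = 10): (10−7)(10−8)(10−2)(10−3) = 3·2·8·7 = 336 ≡ 11, so v_3 = 11^{−1} = 6 (mod 13).
  i = 4 (α = 2): (2−7)(2−8)(2−10)(2−3) = (−5)·(−6)·(−8)·(−1) = 240 ≡ 6, so v_4 = 6^{−1} = 11 (mod 13).
  i = 5 (α = 3): (3−7)(3−8)(3−10)(3−2) = (−4)·(−5)·(−7)·1 = −140 ≡ 3, so v_5 = 3^{−1} = 9 (mod 13).
  v = [5, 8, 6, 11, 9].
Step 2: syndromes of r = [8, 7, 0, 2, 5] (all sums mod 13).
  S_0 = Σ v_i r_i = 5·8 + 8·7 + 6·0 + 11·2 + 9·5 = 163 ≡ 7.
  S_1 = Σ v_i α_i r_i = 5·7·8 + 8·8·7 + 6·10·0 + 11·2·2 + 9·3·5 = 907 ≡ 10.
  α_i^2 mod 13 = [10, 12, 9, 4, 9].
  S_2 = Σ v_i α_i^2 r_i = 5·10·8 + 8·12·7 + 6·9·0 + 11·4·2 + 9·9·5 = 1565 ≡ 5.
  S = (7, 10, 5) ≠ 0, so r is not a codeword (an error is present).
Step 3: locate the error. For a single error e at position i, S_ℓ = v_i·e·α_i^ℓ, so α_err = S_1/S_0.
  S_0^{−1} = 7^{−1} = 2 (mod 13), so α_err = 10·2 = 20 ≡ 7 = α_1. Error position i = 1.
  Consistency check: S_2/S_1 = 5·4 = 20 ≡ 7 = α_err ✓ (single-error assumption holds).
Step 4: error magnitude e = S_0/v_1 = S_0·∏_{j≠1}(α_1 − α_j) = 7·8 = 56 ≡ 4 (mod 13).
Step 5: correct position 1: c_1 = r_1 − e = 8 − 4 ≡ 4 (mod 13). Hence c = [4, 7, 0, 2, 5].
  Check: interpolating c through the α_i gives m(x) = 9 + 3·x (degree < 2) with m(α_i) = c_i for every i, so c is indeed a codeword.


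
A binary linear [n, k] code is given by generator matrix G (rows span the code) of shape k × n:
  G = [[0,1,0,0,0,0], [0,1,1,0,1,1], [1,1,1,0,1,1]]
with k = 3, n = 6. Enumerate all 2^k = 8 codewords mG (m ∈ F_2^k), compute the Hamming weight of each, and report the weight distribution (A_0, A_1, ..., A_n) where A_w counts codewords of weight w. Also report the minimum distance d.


Weight distribution: A_0 = 1, A_1 = 2, A_2 = 1, A_3 = 1, A_4 = 2, A_5 = 1. Minimum distance d = 1.

Enumerate all 2^3 = 8 messages m ∈ F_2^3.
For each, compute codeword c = mG in F_2^6, then tally its weight.
  m = 000 → c = 000000, weight = 0.
  m = 100 → c = 010000, weight = 1.
  m = 010 → c = 011011, weight = 4.
  m = 110 → c = 001011, weight = 3.
  m = 001 → c = 111011, weight = 5.
  m = 101 → c = 101011, weight = 4.
  m = 011 → c = 100000, weight = 1.
  m = 111 → c = 110000, weight = 2.
Tally weights:
  weight 0: 1 codewords.
  weight 1: 2 codewords.
  weight 2: 1 codewords.
  weight 3: 1 codewords.
  weight 4: 2 codewords.
  weight 5: 1 codewords.
Minimum distance d = smallest w > 0 with A_w > 0 = 1.
Sanity: Σ A_w = 8 = 2^3 = 8 ✓.


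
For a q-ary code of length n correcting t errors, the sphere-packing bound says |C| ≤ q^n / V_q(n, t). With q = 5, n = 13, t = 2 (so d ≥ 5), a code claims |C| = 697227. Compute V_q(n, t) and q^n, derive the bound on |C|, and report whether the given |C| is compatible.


V_q(n, t) = 1301, q^n = 1220703125, Hamming bound = 938280, |C| = 697227 ≤ bound (satisfied).

Step 1: Compute V_q(n, t) = Σ_{j=0}^2 C(n, j) (q−1)^j.
  j = 0: C(13,0)·(4)^0 = 1·1 = 1.
  j = 1: C(13,1)·(4)^1 = 13·4 = 52.
  j = 2: C(13,2)·(4)^2 = 78·16 = 1248.
  V_q(n, t) = 1 + 52 + 1248 = 1301.
Step 2: q^n = 5^13 = 1220703125.
Step 3: Hamming bound ⌊q^n / V_q(n,t)⌋ = ⌊1220703125/1301⌋ = 938280.
Step 4: Compare |C| = 697227 to 938280: satisfied.
The claimed |C| lies below the Hamming bound.


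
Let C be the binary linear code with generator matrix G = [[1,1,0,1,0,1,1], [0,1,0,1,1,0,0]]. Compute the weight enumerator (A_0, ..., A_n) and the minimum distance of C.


Weight distribution: A_0 = 1, A_3 = 1, A_4 = 1, A_5 = 1. Minimum distance d = 3.

Enumerate all 2^2 = 4 messages m ∈ F_2^2.
For each, compute codeword c = mG in F_2^7, then tally its weight.
  m = 00 → c = 0000000, weight = 0.
  m = 10 → c = 1101011, weight = 5.
  m = 01 → c = 0101100, weight = 3.
  m = 11 → c = 1000111, weight = 4.
Tally weights:
  weight 0: 1 codewords.
  weight 3: 1 codewords.
  weight 4: 1 codewords.
  weight 5: 1 codewords.
Minimum distance d = smallest w > 0 with A_w > 0 = 3.
Sanity: Σ A_w = 4 = 2^2 = 4 ✓.


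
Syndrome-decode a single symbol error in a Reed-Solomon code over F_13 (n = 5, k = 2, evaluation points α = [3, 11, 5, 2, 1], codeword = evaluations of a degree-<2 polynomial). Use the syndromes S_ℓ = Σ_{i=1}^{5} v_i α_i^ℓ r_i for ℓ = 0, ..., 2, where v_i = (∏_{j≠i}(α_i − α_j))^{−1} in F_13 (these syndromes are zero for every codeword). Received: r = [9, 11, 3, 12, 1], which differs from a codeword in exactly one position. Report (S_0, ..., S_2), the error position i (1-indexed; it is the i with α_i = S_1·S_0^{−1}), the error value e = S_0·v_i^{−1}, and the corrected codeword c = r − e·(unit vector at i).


S = (6, 6, 6), error at position 5, error magnitude e = 12, c = [9, 11, 3, 12, 2].

Step 1: column multipliers v_i = (∏_{j≠i}(α_i − α_j))^{−1} mod 13.
  i = 1 (α = 3): (3−11)(3−5)(3−2)(3−1) = (−8)·(−2)·1·2 = 32 ≡ 6, so v_1 = 6^{−1} = 11 (mod 13).
  i = 2 (α = 11): (11−3)(11−5)(11−2)(11−1) = 8·6·9·10 = 4320 ≡ 4, so v_2 = 4^{−1} = 10 (mod 13).
  i = 3 (α = 5): (5−3)(5−11)(5−2)(5−1) = 2·(−6)·3·4 = −144 ≡ 12, so v_3 = 12^{−1} = 12 (mod 13).
  i = 4 (α = 2): (2−3)(2−11)(2−5)(2−1) = (−1)·(−9)·(−3)·1 = −27 ≡ 12, so v_4 = 12^{−1} = 12 (mod 13).
  i = 5 (α = 1): (1−3)(1−11)(1−5)(1−2) = (−2)·(−10)·(−4)·(−1) = 80 ≡ 2, so v_5 = 2^{−1} = 7 (mod 13).
  v = [11, 10, 12, 12, 7].
Step 2: syndromes of r = [9, 11, 3, 12, 1] (all sums mod 13).
  S_0 = Σ v_i r_i = 11·9 + 10·11 + 12·3 + 12·12 + 7·1 = 396 ≡ 6.
  S_1 = Σ v_i α_i r_i = 11·3·9 + 10·11·11 + 12·5·3 + 12·2·12 + 7·1·1 = 1982 ≡ 6.
  α_i^2 mod 13 = [9, 4, 12, 4, 1].
  S_2 = Σ v_i α_i^2 r_i = 11·9·9 + 10·4·11 + 12·12·3 + 12·4·12 + 7·1·1 = 2346 ≡ 6.
  S = (6, 6, 6) ≠ 0, so r is not a codeword (an error is present).
Step 3: locate the error. For a single error e at position i, S_ℓ = v_i·e·α_i^ℓ, so α_err = S_1/S_0.
  S_0^{−1} = 6^{−1} = 11 (mod 13), so α_err = 6·11 = 66 ≡ 1 = α_5. Error position i = 5.
  Consistency check: S_2/S_1 = 6·11 = 66 ≡ 1 = α_err ✓ (single-error assumption holds).
Step 4: error magnitude e = S_0/v_5 = S_0·∏_{j≠5}(α_5 − α_j) = 6·2 = 12 ≡ 12 (mod 13).
Step 5: correct position 5: c_5 = r_5 − e = 1 − 12 ≡ 2 (mod 13). Hence c = [9, 11, 3, 12, 2].
  Check: interpolating c through the α_i gives m(x) = 5 + 10·x (degree < 2) with m(α_i) = c_i for every i, so c is indeed a codeword.


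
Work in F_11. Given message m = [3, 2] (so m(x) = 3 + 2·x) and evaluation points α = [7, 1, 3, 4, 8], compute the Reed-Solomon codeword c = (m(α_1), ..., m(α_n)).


c = [6, 5, 9, 0, 8]

Message polynomial: m(x) = 3 + 2·x (mod 11).
For each evaluation point α_i, compute m(α_i) mod 11:
  α_1 = 7: Horner steps 2 → 6, so m(7) = 6.
  α_2 = 1: Horner steps 2 → 5, so m(1) = 5.
  α_3 = 3: Horner steps 2 → 9, so m(3) = 9.
  α_4 = 4: Horner steps 2 → 0, so m(4) = 0.
  α_5 = 8: Horner steps 2 → 8, so m(8) = 8.
Codeword c = [6, 5, 9, 0, 8] ∈ F_11^5.


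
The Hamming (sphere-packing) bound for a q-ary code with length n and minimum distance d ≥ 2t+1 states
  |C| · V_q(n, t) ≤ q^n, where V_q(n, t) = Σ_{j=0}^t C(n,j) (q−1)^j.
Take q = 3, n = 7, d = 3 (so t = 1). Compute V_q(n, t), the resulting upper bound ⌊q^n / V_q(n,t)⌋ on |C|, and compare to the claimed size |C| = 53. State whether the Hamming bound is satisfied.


V_q(n, t) = 15, q^n = 2187, Hamming bound = 145, |C| = 53 ≤ bound (satisfied).

Step 1: Compute V_q(n, t) = Σ_{j=0}^1 C(n, j) (q−1)^j.
  j = 0: C(7,0)·(2)^0 = 1·1 = 1.
  j = 1: C(7,1)·(2)^1 = 7·2 = 14.
  V_q(n, t) = 1 + 14 = 15.
Step 2: q^n = 3^7 = 2187.
Step 3: Hamming bound ⌊q^n / V_q(n,t)⌋ = ⌊2187/15⌋ = 145.
Step 4: Compare |C| = 53 to 145: satisfied.
The claimed |C| lies below the Hamming bound.


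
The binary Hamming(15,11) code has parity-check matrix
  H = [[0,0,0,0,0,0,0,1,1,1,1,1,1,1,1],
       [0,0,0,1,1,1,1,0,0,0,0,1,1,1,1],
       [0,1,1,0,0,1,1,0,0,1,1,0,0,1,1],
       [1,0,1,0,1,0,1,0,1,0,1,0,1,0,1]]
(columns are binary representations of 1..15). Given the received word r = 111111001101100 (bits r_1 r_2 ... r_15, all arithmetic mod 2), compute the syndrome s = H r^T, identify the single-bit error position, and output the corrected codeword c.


s = (0, 1, 0, 1)^T, error position = 5, corrected codeword c = 111101001101100

Compute s = H r^T mod 2 one row at a time:
  s_1 = 0 + 1 + 1 + 0 + 1 + 1 + 0 + 0 = 4 ≡ 0 (mod 2).
  s_2 = 1 + 1 + 1 + 0 + 1 + 1 + 0 + 0 = 5 ≡ 1 (mod 2).
  s_3 = 1 + 1 + 1 + 0 + 1 + 0 + 0 + 0 = 4 ≡ 0 (mod 2).
  s_4 = 1 + 1 + 1 + 0 + 1 + 0 + 1 + 0 = 5 ≡ 1 (mod 2).
s = (0, 1, 0, 1)^T — this equals column 5 of H (binary 0101), so error is at position 5.
Correct: flip bit 5 of r = 111111001101100 to get c = 111101001101100.


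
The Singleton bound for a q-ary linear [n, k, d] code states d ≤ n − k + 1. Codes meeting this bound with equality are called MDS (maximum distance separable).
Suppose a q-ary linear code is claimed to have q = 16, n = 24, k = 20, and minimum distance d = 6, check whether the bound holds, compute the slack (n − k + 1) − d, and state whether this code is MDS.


Singleton RHS = n − k + 1 = 5, slack = -1, bound violated (no such code; not MDS).

Singleton bound: d ≤ n − k + 1.
Here n = 24, k = 20, so n − k + 1 = 5.
Given d = 6, check d ≤ 5: NO.
Slack = (n − k + 1) − d = -1.
The slack is negative: d = 6 exceeds n − k + 1 = 5 by 1, so the Singleton bound is violated and no linear [24, 20, 6]_16 code can exist. In particular it is not MDS (MDS requires d = n − k + 1 exactly).
Description: the claimed parameters are [24, 20, 6]_16; such a code would be impossible (violates the Singleton bound).


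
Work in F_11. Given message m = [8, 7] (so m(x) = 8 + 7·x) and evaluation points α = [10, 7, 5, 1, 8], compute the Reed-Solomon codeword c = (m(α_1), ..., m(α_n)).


c = [1, 2, 10, 4, 9]

Message polynomial: m(x) = 8 + 7·x (mod 11).
For each evaluation point α_i, compute m(α_i) mod 11:
  α_1 = 10: Horner steps 7 → 1, so m(10) = 1.
  α_2 = 7: Horner steps 7 → 2, so m(7) = 2.
  α_3 = 5: Horner steps 7 → 10, so m(5) = 10.
  α_4 = 1: Horner steps 7 → 4, so m(1) = 4.
  α_5 = 8: Horner steps 7 → 9, so m(8) = 9.
Codeword c = [1, 2, 10, 4, 9] ∈ F_11^5.


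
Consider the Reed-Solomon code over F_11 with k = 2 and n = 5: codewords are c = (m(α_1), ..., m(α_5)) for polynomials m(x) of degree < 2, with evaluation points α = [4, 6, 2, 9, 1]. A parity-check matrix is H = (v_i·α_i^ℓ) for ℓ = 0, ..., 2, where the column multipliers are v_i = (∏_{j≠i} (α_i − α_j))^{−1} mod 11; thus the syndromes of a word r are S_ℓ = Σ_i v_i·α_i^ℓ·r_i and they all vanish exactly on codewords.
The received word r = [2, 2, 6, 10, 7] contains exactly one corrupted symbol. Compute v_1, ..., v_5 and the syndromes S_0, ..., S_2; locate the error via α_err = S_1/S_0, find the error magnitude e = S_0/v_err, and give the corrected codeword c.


S = (4, 5, 9), error at position 1, error magnitude e = 9, c = [4, 2, 6, 10, 7].

Step 1: column multipliers v_i = (∏_{j≠i}(α_i − α_j))^{−1} mod 11.
  i = 1 (α = 4): (4−6)(4−2)(4−9)(4−1) = (−2)·2·(−5)·3 = 60 ≡ 5, so v_1 = 5^{−1} = 9 (mod 11).
  i = 2 (α = 6): (6−4)(6−2)(6−9)(6−1) = 2·4·(−3)·5 = −120 ≡ 1, so v_2 = 1^{−1} = 1 (mod 11).
  i = 3 (α = 2): (2−4)(2−6)(2−9)(2−1) = (−2)·(−4)·(−7)·1 = −56 ≡ 10, so v_3 = 10^{−1} = 10 (mod 11).
  i = 4 (α = 9): (9−4)(9−6)(9−2)(9−1) = 5·3·7·8 = 840 ≡ 4, so v_4 = 4^{−1} = 3 (mod 11).
  i = 5 (α = 1): (1−4)(1−6)(1−2)(1−9) = (−3)·(−5)·(−1)·(−8) = 120 ≡ 10, so v_5 = 10^{−1} = 10 (mod 11).
  v = [9, 1, 10, 3, 10].
Step 2: syndromes of r = [2, 2, 6, 10, 7] (all sums mod 11).
  S_0 = Σ v_i r_i = 9·2 + 1·2 + 10·6 + 3·10 + 10·7 = 180 ≡ 4.
  S_1 = Σ v_i α_i r_i = 9·4·2 + 1·6·2 + 10·2·6 + 3·9·10 + 10·1·7 = 544 ≡ 5.
  α_i^2 mod 11 = [5, 3, 4, 4, 1].
  S_2 = Σ v_i α_i^2 r_i = 9·5·2 + 1·3·2 + 10·4·6 + 3·4·10 + 10·1·7 = 526 ≡ 9.
  S = (4, 5, 9) ≠ 0, so r is not a codeword (an error is present).
Step 3: locate the error. For a single error e at position i, S_ℓ = v_i·e·α_i^ℓ, so α_err = S_1/S_0.
  S_0^{−1} = 4^{−1} = 3 (mod 11), so α_err = 5·3 = 15 ≡ 4 = α_1. Error position i = 1.
  Consistency check: S_2/S_1 = 9·9 = 81 ≡ 4 = α_err ✓ (single-error assumption holds).
Step 4: error magnitude e = S_0/v_1 = S_0·∏_{j≠1}(α_1 − α_j) = 4·5 = 20 ≡ 9 (mod 11).
Step 5: correct position 1: c_1 = r_1 − e = 2 − 9 ≡ 4 (mod 11). Hence c = [4, 2, 6, 10, 7].
  Check: interpolating c through the α_i gives m(x) = 8 + 10·x (degree < 2) with m(α_i) = c_i for every i, so c is indeed a codeword.


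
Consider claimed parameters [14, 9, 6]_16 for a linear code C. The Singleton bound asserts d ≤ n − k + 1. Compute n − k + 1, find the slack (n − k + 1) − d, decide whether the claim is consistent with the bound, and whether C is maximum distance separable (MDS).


Singleton RHS = n − k + 1 = 6, slack = 0, bound satisfied, MDS.

Singleton bound: d ≤ n − k + 1.
Here n = 14, k = 9, so n − k + 1 = 6.
Given d = 6, check d ≤ 6: YES.
Slack = (n − k + 1) − d = 0.
The code is MDS (slack = 0).
Description: the claimed parameters are [14, 9, 6]_16; such a code would be MDS (meets Singleton bound).


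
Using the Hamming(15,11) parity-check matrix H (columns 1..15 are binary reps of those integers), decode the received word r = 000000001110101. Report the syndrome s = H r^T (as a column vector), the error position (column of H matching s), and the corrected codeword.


s = (1, 0, 1, 0)^T, error position = 10, corrected codeword c = 000000001010101

Compute s = H r^T mod 2 one row at a time:
  s_1 = 0 + 1 + 1 + 1 + 0 + 1 + 0 + 1 = 5 ≡ 1 (mod 2).
  s_2 = 0 + 0 + 0 + 0 + 0 + 1 + 0 + 1 = 2 ≡ 0 (mod 2).
  s_3 = 0 + 0 + 0 + 0 + 1 + 1 + 0 + 1 = 3 ≡ 1 (mod 2).
  s_4 = 0 + 0 + 0 + 0 + 1 + 1 + 1 + 1 = 4 ≡ 0 (mod 2).
s = (1, 0, 1, 0)^T — this equals column 10 of H (binary 1010), so error is at position 10.
Correct: flip bit 10 of r = 000000001110101 to get c = 000000001010101.


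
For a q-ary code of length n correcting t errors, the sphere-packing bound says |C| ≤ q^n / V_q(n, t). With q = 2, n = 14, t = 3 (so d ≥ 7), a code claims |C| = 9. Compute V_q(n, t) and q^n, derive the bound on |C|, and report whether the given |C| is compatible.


V_q(n, t) = 470, q^n = 16384, Hamming bound = 34, |C| = 9 ≤ bound (satisfied).

Step 1: Compute V_q(n, t) = Σ_{j=0}^3 C(n, j) (q−1)^j.
  j = 0: C(14,0)·(1)^0 = 1·1 = 1.
  j = 1: C(14,1)·(1)^1 = 14·1 = 14.
  j = 2: C(14,2)·(1)^2 = 91·1 = 91.
  j = 3: C(14,3)·(1)^3 = 364·1 = 364.
  V_q(n, t) = 1 + 14 + 91 + 364 = 470.
Step 2: q^n = 2^14 = 16384.
Step 3: Hamming bound ⌊q^n / V_q(n,t)⌋ = ⌊16384/470⌋ = 34.
Step 4: Compare |C| = 9 to 34: satisfied.
The claimed |C| lies below the Hamming bound.


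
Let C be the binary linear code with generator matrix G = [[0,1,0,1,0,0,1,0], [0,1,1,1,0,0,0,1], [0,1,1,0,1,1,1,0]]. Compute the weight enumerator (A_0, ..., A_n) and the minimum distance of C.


Weight distribution: A_0 = 1, A_3 = 2, A_4 = 3, A_5 = 2. Minimum distance d = 3.

Enumerate all 2^3 = 8 messages m ∈ F_2^3.
For each, compute codeword c = mG in F_2^8, then tally its weight.
  m = 000 → c = 00000000, weight = 0.
  m = 100 → c = 01010010, weight = 3.
  m = 010 → c = 01110001, weight = 4.
  m = 110 → c = 00100011, weight = 3.
  m = 001 → c = 01101110, weight = 5.
  m = 101 → c = 00111100, weight = 4.
  m = 011 → c = 00011111, weight = 5.
  m = 111 → c = 01001101, weight = 4.
Tally weights:
  weight 0: 1 codewords.
  weight 3: 2 codewords.
  weight 4: 3 codewords.
  weight 5: 2 codewords.
Minimum distance d = smallest w > 0 with A_w > 0 = 3.
Sanity: Σ A_w = 8 = 2^3 = 8 ✓.


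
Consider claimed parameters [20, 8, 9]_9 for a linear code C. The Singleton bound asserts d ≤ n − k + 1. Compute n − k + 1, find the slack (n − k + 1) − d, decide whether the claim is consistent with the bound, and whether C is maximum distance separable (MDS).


Singleton RHS = n − k + 1 = 13, slack = 4, bound satisfied, not MDS.

Singleton bound: d ≤ n − k + 1.
Here n = 20, k = 8, so n − k + 1 = 13.
Given d = 9, check d ≤ 13: YES.
Slack = (n − k + 1) − d = 4.
The code is NOT MDS (slack = 4 > 0).
Description: the claimed parameters are [20, 8, 9]_9; such a code would be non-MDS.


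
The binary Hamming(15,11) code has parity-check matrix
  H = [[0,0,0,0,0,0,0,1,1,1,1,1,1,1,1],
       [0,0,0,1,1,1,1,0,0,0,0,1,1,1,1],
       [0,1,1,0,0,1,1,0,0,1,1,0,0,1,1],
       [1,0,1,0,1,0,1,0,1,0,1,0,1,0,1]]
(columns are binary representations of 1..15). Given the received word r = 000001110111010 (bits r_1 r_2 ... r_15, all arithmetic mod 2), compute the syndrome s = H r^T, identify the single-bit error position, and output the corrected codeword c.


s = (1, 0, 1, 0)^T, error position = 10, corrected codeword c = 000001110011010

Compute s = H r^T mod 2 one row at a time:
  s_1 = 1 + 0 + 1 + 1 + 1 + 0 + 1 + 0 = 5 ≡ 1 (mod 2).
  s_2 = 0 + 0 + 1 + 1 + 1 + 0 + 1 + 0 = 4 ≡ 0 (mod 2).
  s_3 = 0 + 0 + 1 + 1 + 1 + 1 + 1 + 0 = 5 ≡ 1 (mod 2).
  s_4 = 0 + 0 + 0 + 1 + 0 + 1 + 0 + 0 = 2 ≡ 0 (mod 2).
s = (1, 0, 1, 0)^T — this equals column 10 of H (binary 1010), so error is at position 10.
Correct: flip bit 10 of r = 000001110111010 to get c = 000001110011010.


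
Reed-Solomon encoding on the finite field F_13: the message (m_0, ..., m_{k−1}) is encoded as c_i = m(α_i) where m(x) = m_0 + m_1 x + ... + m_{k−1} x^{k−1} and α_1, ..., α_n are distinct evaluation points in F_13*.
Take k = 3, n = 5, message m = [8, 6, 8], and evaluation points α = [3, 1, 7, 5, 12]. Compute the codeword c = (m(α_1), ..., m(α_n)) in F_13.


c = [7, 9, 0, 4, 10]

Message polynomial: m(x) = 8 + 6·x + 8·x^2 (mod 13).
For each evaluation point α_i, compute m(α_i) mod 13:
  α_1 = 3: Horner steps 8 → 4 → 7, so m(3) = 7.
  α_2 = 1: Horner steps 8 → 1 → 9, so m(1) = 9.
  α_3 = 7: Horner steps 8 → 10 → 0, so m(7) = 0.
  α_4 = 5: Horner steps 8 → 7 → 4, so m(5) = 4.
  α_5 = 12: Horner steps 8 → 11 → 10, so m(12) = 10.
Codeword c = [7, 9, 0, 4, 10] ∈ F_13^5.


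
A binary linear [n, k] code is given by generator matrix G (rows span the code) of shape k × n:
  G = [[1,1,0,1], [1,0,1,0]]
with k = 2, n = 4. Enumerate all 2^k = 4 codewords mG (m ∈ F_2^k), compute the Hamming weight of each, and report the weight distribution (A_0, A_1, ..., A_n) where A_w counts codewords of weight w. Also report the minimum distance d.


Weight distribution: A_0 = 1, A_2 = 1, A_3 = 2. Minimum distance d = 2.

Enumerate all 2^2 = 4 messages m ∈ F_2^2.
For each, compute codeword c = mG in F_2^4, then tally its weight.
  m = 00 → c = 0000, weight = 0.
  m = 10 → c = 1101, weight = 3.
  m = 01 → c = 1010, weight = 2.
  m = 11 → c = 0111, weight = 3.
Tally weights:
  weight 0: 1 codewords.
  weight 2: 1 codewords.
  weight 3: 2 codewords.
Minimum distance d = smallest w > 0 with A_w > 0 = 2.
Sanity: Σ A_w = 4 = 2^2 = 4 ✓.


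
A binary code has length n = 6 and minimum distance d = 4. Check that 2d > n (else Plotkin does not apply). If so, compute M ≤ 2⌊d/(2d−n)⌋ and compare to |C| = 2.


Plotkin bound M ≤ 4; given |C| = 2 ≤ bound (satisfied).

Check applicability: 2d = 8, n = 6.
2d − n = 2 > 0, so Plotkin applies.
Compute d/(2d−n) = 4/2 ≈ 2.0000.
⌊d/(2d−n)⌋ = 2.
Plotkin bound: M ≤ 2·2 = 4.
Given |C| = 2, check: satisfied.
This |C| is below the Plotkin bound.


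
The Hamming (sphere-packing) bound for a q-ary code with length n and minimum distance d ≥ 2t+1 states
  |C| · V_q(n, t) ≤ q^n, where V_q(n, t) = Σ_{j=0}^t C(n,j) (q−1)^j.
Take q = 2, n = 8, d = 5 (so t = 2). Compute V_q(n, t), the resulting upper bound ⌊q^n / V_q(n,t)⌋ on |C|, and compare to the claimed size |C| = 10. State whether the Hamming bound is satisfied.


V_q(n, t) = 37, q^n = 256, Hamming bound = 6, |C| = 10 > bound (violated).

Step 1: Compute V_q(n, t) = Σ_{j=0}^2 C(n, j) (q−1)^j.
  j = 0: C(8,0)·(1)^0 = 1·1 = 1.
  j = 1: C(8,1)·(1)^1 = 8·1 = 8.
  j = 2: C(8,2)·(1)^2 = 28·1 = 28.
  V_q(n, t) = 1 + 8 + 28 = 37.
Step 2: q^n = 2^8 = 256.
Step 3: Hamming bound ⌊q^n / V_q(n,t)⌋ = ⌊256/37⌋ = 6.
Step 4: Compare |C| = 10 to 6: violated.
The claimed |C| lies above the Hamming bound, so no 2-ary code of length 8 with d ≥ 5 can have 10 codewords.


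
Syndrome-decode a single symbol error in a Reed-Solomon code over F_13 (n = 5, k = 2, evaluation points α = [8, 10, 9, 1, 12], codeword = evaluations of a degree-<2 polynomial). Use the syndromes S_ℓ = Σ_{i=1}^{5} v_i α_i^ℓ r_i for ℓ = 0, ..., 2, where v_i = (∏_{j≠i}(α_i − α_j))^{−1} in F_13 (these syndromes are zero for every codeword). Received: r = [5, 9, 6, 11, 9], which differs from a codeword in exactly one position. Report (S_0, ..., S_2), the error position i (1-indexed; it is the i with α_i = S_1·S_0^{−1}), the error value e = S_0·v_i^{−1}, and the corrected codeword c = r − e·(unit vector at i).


S = (5, 11, 6), error at position 2, error magnitude e = 2, c = [5, 7, 6, 11, 9].

Step 1: column multipliers v_i = (∏_{j≠i}(α_i − α_j))^{−1} mod 13.
  i = 1 (α = 8): (8−10)(8−9)(8−1)(8−12) = (−2)·(−1)·7·(−4) = −56 ≡ 9, so v_1 = 9^{−1} = 3 (mod 13).
  i = 2 (α = 10): (10−8)(10−9)(10−1)(10−12) = 2·1·9·(−2) = −36 ≡ 3, so v_2 = 3^{−1} = 9 (mod 13).
  i = 3 (α = 9): (9−8)(9−10)(9−1)(9−12) = 1·(−1)·8·(−3) = 24 ≡ 11, so v_3 = 11^{−1} = 6 (mod 13).
  i = 4 (α = 1): (1−8)(1−10)(1−9)(1−12) = (−7)·(−9)·(−8)·(−11) = 5544 ≡ 6, so v_4 = 6^{−1} = 11 (mod 13).
  i = 5 (α = 12): (12−8)(12−10)(12−9)(12−1) = 4·2·3·11 = 264 ≡ 4, so v_5 = 4^{−1} = 10 (mod 13).
  v = [3, 9, 6, 11, 10].
Step 2: syndromes of r = [5, 9, 6, 11, 9] (all sums mod 13).
  S_0 = Σ v_i r_i = 3·5 + 9·9 + 6·6 + 11·11 + 10·9 = 343 ≡ 5.
  S_1 = Σ v_i α_i r_i = 3·8·5 + 9·10·9 + 6·9·6 + 11·1·11 + 10·12·9 = 2455 ≡ 11.
  α_i^2 mod 13 = [12, 9, 3, 1, 1].
  S_2 = Σ v_i α_i^2 r_i = 3·12·5 + 9·9·9 + 6·3·6 + 11·1·11 + 10·1·9 = 1228 ≡ 6.
  S = (5, 11, 6) ≠ 0, so r is not a codeword (an error is present).
Step 3: locate the error. For a single error e at position i, S_ℓ = v_i·e·α_i^ℓ, so α_err = S_1/S_0.
  S_0^{−1} = 5^{−1} = 8 (mod 13), so α_err = 11·8 = 88 ≡ 10 = α_2. Error position i = 2.
  Consistency check: S_2/S_1 = 6·6 = 36 ≡ 10 = α_err ✓ (single-error assumption holds).
Step 4: error magnitude e = S_0/v_2 = S_0·∏_{j≠2}(α_2 − α_j) = 5·3 = 15 ≡ 2 (mod 13).
Step 5: correct position 2: c_2 = r_2 − e = 9 − 2 ≡ 7 (mod 13). Hence c = [5, 7, 6, 11, 9].
  Check: interpolating c through the α_i gives m(x) = 10 + 1·x (degree < 2) with m(α_i) = c_i for every i, so c is indeed a codeword.


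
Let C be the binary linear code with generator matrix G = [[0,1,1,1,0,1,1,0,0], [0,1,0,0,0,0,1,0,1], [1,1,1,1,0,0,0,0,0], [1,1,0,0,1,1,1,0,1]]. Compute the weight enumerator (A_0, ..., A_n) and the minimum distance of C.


Weight distribution: A_0 = 1, A_2 = 1, A_3 = 4, A_4 = 3, A_5 = 4, A_6 = 3. Minimum distance d = 2.

Enumerate all 2^4 = 16 messages m ∈ F_2^4.
For each, compute codeword c = mG in F_2^9, then tally its weight.
  m = 0000 → c = 000000000, weight = 0.
  m = 1000 → c = 011101100, weight = 5.
  m = 0100 → c = 010000101, weight = 3.
  m = 1100 → c = 001101001, weight = 4.
  m = 0010 → c = 111100000, weight = 4.
  m = 1010 → c = 100001100, weight = 3.
  m = 0110 → c = 101100101, weight = 5.
  m = 1110 → c = 110001001, weight = 4.
  m = 0001 → c = 110011101, weight = 6.
  m = 1001 → c = 101110001, weight = 5.
  m = 0101 → c = 100011000, weight = 3.
  m = 1101 → c = 111110100, weight = 6.
  m = 0011 → c = 001111101, weight = 6.
  m = 1011 → c = 010010001, weight = 3.
  m = 0111 → c = 011111000, weight = 5.
  m = 1111 → c = 000010100, weight = 2.
Tally weights:
  weight 0: 1 codewords.
  weight 2: 1 codewords.
  weight 3: 4 codewords.
  weight 4: 3 codewords.
  weight 5: 4 codewords.
  weight 6: 3 codewords.
Minimum distance d = smallest w > 0 with A_w > 0 = 2.
Sanity: Σ A_w = 16 = 2^4 = 16 ✓.


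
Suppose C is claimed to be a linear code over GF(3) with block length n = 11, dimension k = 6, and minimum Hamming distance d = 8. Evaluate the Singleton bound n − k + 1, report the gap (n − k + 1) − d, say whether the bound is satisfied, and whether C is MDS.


Singleton RHS = n − k + 1 = 6, slack = -2, bound violated (no such code; not MDS).

Singleton bound: d ≤ n − k + 1.
Here n = 11, k = 6, so n − k + 1 = 6.
Given d = 8, check d ≤ 6: NO.
Slack = (n − k + 1) − d = -2.
The slack is negative: d = 8 exceeds n − k + 1 = 6 by 2, so the Singleton bound is violated and no linear [11, 6, 8]_3 code can exist. In particular it is not MDS (MDS requires d = n − k + 1 exactly).
Description: the claimed parameters are [11, 6, 8]_3; such a code would be impossible (violates the Singleton bound).


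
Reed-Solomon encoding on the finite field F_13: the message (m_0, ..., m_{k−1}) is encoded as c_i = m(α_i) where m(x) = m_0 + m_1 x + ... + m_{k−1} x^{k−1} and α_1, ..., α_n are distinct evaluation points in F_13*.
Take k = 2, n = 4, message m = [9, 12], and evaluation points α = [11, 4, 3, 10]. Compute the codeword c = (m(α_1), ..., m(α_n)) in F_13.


c = [11, 5, 6, 12]

Message polynomial: m(x) = 9 + 12·x (mod 13).
For each evaluation point α_i, compute m(α_i) mod 13:
  α_1 = 11: Horner steps 12 → 11, so m(11) = 11.
  α_2 = 4: Horner steps 12 → 5, so m(4) = 5.
  α_3 = 3: Horner steps 12 → 6, so m(3) = 6.
  α_4 = 10: Horner steps 12 → 12, so m(10) = 12.
Codeword c = [11, 5, 6, 12] ∈ F_13^4.


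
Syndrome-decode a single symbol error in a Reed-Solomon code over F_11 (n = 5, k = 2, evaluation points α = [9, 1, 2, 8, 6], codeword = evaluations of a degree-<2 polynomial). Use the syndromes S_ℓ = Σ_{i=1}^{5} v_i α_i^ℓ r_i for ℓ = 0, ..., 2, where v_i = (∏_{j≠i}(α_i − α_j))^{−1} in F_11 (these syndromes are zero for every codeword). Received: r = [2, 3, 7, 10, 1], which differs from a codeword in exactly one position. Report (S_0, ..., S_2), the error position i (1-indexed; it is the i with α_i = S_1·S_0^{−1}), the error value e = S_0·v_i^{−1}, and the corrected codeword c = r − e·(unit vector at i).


S = (3, 2, 5), error at position 4, error magnitude e = 1, c = [2, 3, 7, 9, 1].

Step 1: column multipliers v_i = (∏_{j≠i}(α_i − α_j))^{−1} mod 11.
  i = 1 (α = 9): (9−1)(9−2)(9−8)(9−6) = 8·7·1·3 = 168 ≡ 3, so v_1 = 3^{−1} = 4 (mod 11).
  i = 2 (α = 1): (1−9)(1−2)(1−8)(1−6) = (−8)·(−1)·(−7)·(−5) = 280 ≡ 5, so v_2 = 5^{−1} = 9 (mod 11).
  i = 3 (α = 2): (2−9)(2−1)(2−8)(2−6) = (−7)·1·(−6)·(−4) = −168 ≡ 8, so v_3 = 8^{−1} = 7 (mod 11).
  i = 4 (α = 8): (8−9)(8−1)(8−2)(8−6) = (−1)·7·6·2 = −84 ≡ 4, so v_4 = 4^{−1} = 3 (mod 11).
  i = 5 (α = 6): (6−9)(6−1)(6−2)(6−8) = (−3)·5·4·(−2) = 120 ≡ 10, so v_5 = 10^{−1} = 10 (mod 11).
  v = [4, 9, 7, 3, 10].
Step 2: syndromes of r = [2, 3, 7, 10, 1] (all sums mod 11).
  S_0 = Σ v_i r_i = 4·2 + 9·3 + 7·7 + 3·10 + 10·1 = 124 ≡ 3.
  S_1 = Σ v_i α_i r_i = 4·9·2 + 9·1·3 + 7·2·7 + 3·8·10 + 10·6·1 = 497 ≡ 2.
  α_i^2 mod 11 = [4, 1, 4, 9, 3].
  S_2 = Σ v_i α_i^2 r_i = 4·4·2 + 9·1·3 + 7·4·7 + 3·9·10 + 10·3·1 = 555 ≡ 5.
  S = (3, 2, 5) ≠ 0, so r is not a codeword (an error is present).
Step 3: locate the error. For a single error e at position i, S_ℓ = v_i·e·α_i^ℓ, so α_err = S_1/S_0.
  S_0^{−1} = 3^{−1} = 4 (mod 11), so α_err = 2·4 = 8 ≡ 8 = α_4. Error position i = 4.
  Consistency check: S_2/S_1 = 5·6 = 30 ≡ 8 = α_err ✓ (single-error assumption holds).
Step 4: error magnitude e = S_0/v_4 = S_0·∏_{j≠4}(α_4 − α_j) = 3·4 = 12 ≡ 1 (mod 11).
Step 5: correct position 4: c_4 = r_4 − e = 10 − 1 ≡ 9 (mod 11). Hence c = [2, 3, 7, 9, 1].
  Check: interpolating c through the α_i gives m(x) = 10 + 4·x (degree < 2) with m(α_i) = c_i for every i, so c is indeed a codeword.


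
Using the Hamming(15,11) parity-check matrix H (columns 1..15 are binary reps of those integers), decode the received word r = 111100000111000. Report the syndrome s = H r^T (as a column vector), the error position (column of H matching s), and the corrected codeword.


s = (1, 0, 0, 1)^T, error position = 9, corrected codeword c = 111100001111000

Compute s = H r^T mod 2 one row at a time:
  s_1 = 0 + 0 + 1 + 1 + 1 + 0 + 0 + 0 = 3 ≡ 1 (mod 2).
  s_2 = 1 + 0 + 0 + 0 + 1 + 0 + 0 + 0 = 2 ≡ 0 (mod 2).
  s_3 = 1 + 1 + 0 + 0 + 1 + 1 + 0 + 0 = 4 ≡ 0 (mod 2).
  s_4 = 1 + 1 + 0 + 0 + 0 + 1 + 0 + 0 = 3 ≡ 1 (mod 2).
s = (1, 0, 0, 1)^T — this equals column 9 of H (binary 1001), so error is at position 9.
Correct: flip bit 9 of r = 111100000111000 to get c = 111100001111000.


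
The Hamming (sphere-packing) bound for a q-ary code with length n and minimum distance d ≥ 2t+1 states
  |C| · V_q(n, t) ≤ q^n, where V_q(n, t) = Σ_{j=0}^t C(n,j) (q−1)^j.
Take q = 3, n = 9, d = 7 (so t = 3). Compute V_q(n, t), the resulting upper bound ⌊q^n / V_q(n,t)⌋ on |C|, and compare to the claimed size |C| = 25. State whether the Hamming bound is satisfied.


V_q(n, t) = 835, q^n = 19683, Hamming bound = 23, |C| = 25 > bound (violated).

Step 1: Compute V_q(n, t) = Σ_{j=0}^3 C(n, j) (q−1)^j.
  j = 0: C(9,0)·(2)^0 = 1·1 = 1.
  j = 1: C(9,1)·(2)^1 = 9·2 = 18.
  j = 2: C(9,2)·(2)^2 = 36·4 = 144.
  j = 3: C(9,3)·(2)^3 = 84·8 = 672.
  V_q(n, t) = 1 + 18 + 144 + 672 = 835.
Step 2: q^n = 3^9 = 19683.
Step 3: Hamming bound ⌊q^n / V_q(n,t)⌋ = ⌊19683/835⌋ = 23.
Step 4: Compare |C| = 25 to 23: violated.
The claimed |C| lies above the Hamming bound, so no 3-ary code of length 9 with d ≥ 7 can have 25 codewords.


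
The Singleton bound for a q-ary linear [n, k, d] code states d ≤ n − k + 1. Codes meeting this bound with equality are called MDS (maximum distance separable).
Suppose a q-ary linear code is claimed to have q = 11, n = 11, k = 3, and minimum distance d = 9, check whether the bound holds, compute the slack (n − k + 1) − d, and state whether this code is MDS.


Singleton RHS = n − k + 1 = 9, slack = 0, bound satisfied, MDS.

Singleton bound: d ≤ n − k + 1.
Here n = 11, k = 3, so n − k + 1 = 9.
Given d = 9, check d ≤ 9: YES.
Slack = (n − k + 1) − d = 0.
The code is MDS (slack = 0).
Description: the claimed parameters are [11, 3, 9]_11; such a code would be MDS (meets Singleton bound).


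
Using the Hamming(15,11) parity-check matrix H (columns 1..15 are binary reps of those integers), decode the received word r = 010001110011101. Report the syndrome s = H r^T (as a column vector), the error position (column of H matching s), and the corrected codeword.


s = (1, 1, 1, 0)^T, error position = 14, corrected codeword c = 010001110011111

Compute s = H r^T mod 2 one row at a time:
  s_1 = 1 + 0 + 0 + 1 + 1 + 1 + 0 + 1 = 5 ≡ 1 (mod 2).
  s_2 = 0 + 0 + 1 + 1 + 1 + 1 + 0 + 1 = 5 ≡ 1 (mod 2).
  s_3 = 1 + 0 + 1 + 1 + 0 + 1 + 0 + 1 = 5 ≡ 1 (mod 2).
  s_4 = 0 + 0 + 0 + 1 + 0 + 1 + 1 + 1 = 4 ≡ 0 (mod 2).
s = (1, 1, 1, 0)^T — this equals column 14 of H (binary 1110), so error is at position 14.
Correct: flip bit 14 of r = 010001110011101 to get c = 010001110011111.


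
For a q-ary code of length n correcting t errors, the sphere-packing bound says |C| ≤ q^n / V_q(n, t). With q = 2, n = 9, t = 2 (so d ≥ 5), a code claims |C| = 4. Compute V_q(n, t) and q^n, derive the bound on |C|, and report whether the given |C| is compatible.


V_q(n, t) = 46, q^n = 512, Hamming bound = 11, |C| = 4 ≤ bound (satisfied).

Step 1: Compute V_q(n, t) = Σ_{j=0}^2 C(n, j) (q−1)^j.
  j = 0: C(9,0)·(1)^0 = 1·1 = 1.
  j = 1: C(9,1)·(1)^1 = 9·1 = 9.
  j = 2: C(9,2)·(1)^2 = 36·1 = 36.
  V_q(n, t) = 1 + 9 + 36 = 46.
Step 2: q^n = 2^9 = 512.
Step 3: Hamming bound ⌊q^n / V_q(n,t)⌋ = ⌊512/46⌋ = 11.
Step 4: Compare |C| = 4 to 11: satisfied.
The claimed |C| lies below the Hamming bound.
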